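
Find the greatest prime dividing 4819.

79

4819 = 61 · 79
79 is prime.
So 4819 = 61 · 79; the largest prime factor is 79.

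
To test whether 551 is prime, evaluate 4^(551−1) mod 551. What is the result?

517

4^1 ≡ 4 (mod 551)
4^2 ≡ 4^2 = 16 ≡ 16 (mod 551)
4^4 ≡ 16^2 = 256 ≡ 256 (mod 551)
4^8 ≡ 256^2 = 65536 ≡ 518 (mod 551)
4^16 ≡ 518^2 = 268324 ≡ 538 (mod 551)
4^32 ≡ 538^2 = 289444 ≡ 169 (mod 551)
4^64 ≡ 169^2 = 28561 ≡ 460 (mod 551)
4^128 ≡ 460^2 = 211600 ≡ 16 (mod 551)
4^256 ≡ 16^2 = 256 ≡ 256 (mod 551)
4^512 ≡ 256^2 = 65536 ≡ 518 (mod 551)
550 = 512 + 32 + 4 + 2 in binary powers of 2.
So 4^550 ≡ 518 · 169 · 256 · 16 ≡ 517 (mod 551).
Since 517 ≠ 1, base 4 is a Fermat witness: 551 is composite.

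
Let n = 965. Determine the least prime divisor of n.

5

965 is odd.
Digit sum 20, not divisible by 3.
Ends in 5: divisible by 5.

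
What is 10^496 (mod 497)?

249

10^1 ≡ 10 (mod 497)
10^2 ≡ 10^2 = 100 ≡ 100 (mod 497)
10^4 ≡ 100^2 = 10000 ≡ 60 (mod 497)
10^8 ≡ 60^2 = 3600 ≡ 121 (mod 497)
10^16 ≡ 121^2 = 14641 ≡ 228 (mod 497)
10^32 ≡ 228^2 = 51984 ≡ 296 (mod 497)
10^64 ≡ 296^2 = 87616 ≡ 144 (mod 497)
10^128 ≡ 144^2 = 20736 ≡ 359 (mod 497)
10^256 ≡ 359^2 = 128881 ≡ 158 (mod 497)
496 = 256 + 128 + 64 + 32 + 16 in binary powers of 2.
So 10^496 ≡ 158 · 359 · 144 · 296 · 228 ≡ 249 (mod 497).
Since 249 ≠ 1, base 10 is a Fermat witness: 497 is composite.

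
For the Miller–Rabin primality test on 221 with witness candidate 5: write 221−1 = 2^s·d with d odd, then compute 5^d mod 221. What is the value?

112

221 − 1 = 220 = 2^2 · 55, so d = 55.
5^1 ≡ 5 (mod 221)
5^2 ≡ 5^2 = 25 ≡ 25 (mod 221)
5^4 ≡ 25^2 = 625 ≡ 183 (mod 221)
5^8 ≡ 183^2 = 33489 ≡ 118 (mod 221)
5^16 ≡ 118^2 = 13924 ≡ 1 (mod 221)
5^32 ≡ 1^2 = 1 ≡ 1 (mod 221)
55 = 32 + 16 + 4 + 2 + 1 in binary powers of 2.
So 5^55 ≡ 1 · 1 · 183 · 25 · 5 ≡ 112 (mod 221).
Squaring chain: 112 → 168; never reaches −1, so base 5 is a Miller–Rabin witness that 221 is composite.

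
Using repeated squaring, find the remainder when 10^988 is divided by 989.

440

10^1 ≡ 10 (mod 989)
10^2 ≡ 10^2 = 100 ≡ 100 (mod 989)
10^4 ≡ 100^2 = 10000 ≡ 110 (mod 989)
10^8 ≡ 110^2 = 12100 ≡ 232 (mod 989)
10^16 ≡ 232^2 = 53824 ≡ 418 (mod 989)
10^32 ≡ 418^2 = 174724 ≡ 660 (mod 989)
10^64 ≡ 660^2 = 435600 ≡ 440 (mod 989)
10^128 ≡ 440^2 = 193600 ≡ 745 (mod 989)
10^256 ≡ 745^2 = 555025 ≡ 196 (mod 989)
10^512 ≡ 196^2 = 38416 ≡ 834 (mod 989)
988 = 512 + 256 + 128 + 64 + 16 + 8 + 4 in binary powers of 2.
So 10^988 ≡ 834 · 196 · 745 · 440 · 418 · 232 · 110 ≡ 440 (mod 989).
Since 440 ≠ 1, base 10 is a Fermat witness: 989 is composite.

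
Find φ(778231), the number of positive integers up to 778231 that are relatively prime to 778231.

752640

Factor: 778231 = 71 · 97 · 113.
φ(778231) = (71−1) · (97−1) · (113−1) = 70 · 96 · 112 = 752640.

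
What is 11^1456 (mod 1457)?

11^1 ≡ 11 (mod 1457)
11^2 ≡ 11^2 = 121 ≡ 121 (mod 1457)
11^4 ≡ 121^2 = 14641 ≡ 71 (mod 1457)
11^8 ≡ 71^2 = 5041 ≡ 670 (mod 1457)
11^16 ≡ 670^2 = 448900 ≡ 144 (mod 1457)
11^32 ≡ 144^2 = 20736 ≡ 338 (mod 1457)
11^64 ≡ 338^2 = 114244 ≡ 598 (mod 1457)
11^128 ≡ 598^2 = 357604 ≡ 639 (mod 1457)
11^256 ≡ 639^2 = 408321 ≡ 361 (mod 1457)
11^512 ≡ 361^2 = 130321 ≡ 648 (mod 1457)
11^1024 ≡ 648^2 = 419904 ≡ 288 (mod 1457)
1456 = 1024 + 256 + 128 + 32 + 16 in binary powers of 2.
So 11^1456 ≡ 288 · 361 · 639 · 338 · 144 ≡ 392 (mod 1457).
Since 392 ≠ 1, base 11 is a Fermat witness: 1457 is composite.

392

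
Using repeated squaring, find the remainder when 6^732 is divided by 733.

1

6^1 ≡ 6 (mod 733)
6^2 ≡ 6^2 = 36 ≡ 36 (mod 733)
6^4 ≡ 36^2 = 1296 ≡ 563 (mod 733)
6^8 ≡ 563^2 = 316969 ≡ 313 (mod 733)
6^16 ≡ 313^2 = 97969 ≡ 480 (mod 733)
6^32 ≡ 480^2 = 230400 ≡ 238 (mod 733)
6^64 ≡ 238^2 = 56644 ≡ 203 (mod 733)
6^128 ≡ 203^2 = 41209 ≡ 161 (mod 733)
6^256 ≡ 161^2 = 25921 ≡ 266 (mod 733)
6^512 ≡ 266^2 = 70756 ≡ 388 (mod 733)
732 = 512 + 128 + 64 + 16 + 8 + 4 in binary powers of 2.
So 6^732 ≡ 388 · 161 · 203 · 480 · 313 · 563 ≡ 1 (mod 733).
Since the result is 1, base 6 gives no evidence that 733 is composite.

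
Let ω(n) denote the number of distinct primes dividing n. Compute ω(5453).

5453 = 7 · 779
779 = 19 · 41
5453 = 7 · 19 · 41, which has 3 distinct prime factors.

3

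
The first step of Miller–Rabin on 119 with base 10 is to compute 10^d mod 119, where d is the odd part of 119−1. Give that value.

54

119 − 1 = 118 = 2^1 · 59, so d = 59.
10^1 ≡ 10 (mod 119)
10^2 ≡ 10^2 = 100 ≡ 100 (mod 119)
10^4 ≡ 100^2 = 10000 ≡ 4 (mod 119)
10^8 ≡ 4^2 = 16 ≡ 16 (mod 119)
10^16 ≡ 16^2 = 256 ≡ 18 (mod 119)
10^32 ≡ 18^2 = 324 ≡ 86 (mod 119)
59 = 32 + 16 + 8 + 2 + 1 in binary powers of 2.
So 10^59 ≡ 86 · 18 · 16 · 100 · 10 ≡ 54 (mod 119).
Squaring chain: 54; never reaches −1, so base 10 is a Miller–Rabin witness that 119 is composite.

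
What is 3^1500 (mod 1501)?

3^1 ≡ 3 (mod 1501)
3^2 ≡ 3^2 = 9 ≡ 9 (mod 1501)
3^4 ≡ 9^2 = 81 ≡ 81 (mod 1501)
3^8 ≡ 81^2 = 6561 ≡ 557 (mod 1501)
3^16 ≡ 557^2 = 310249 ≡ 1043 (mod 1501)
3^32 ≡ 1043^2 = 1087849 ≡ 1125 (mod 1501)
3^64 ≡ 1125^2 = 1265625 ≡ 282 (mod 1501)
3^128 ≡ 282^2 = 79524 ≡ 1472 (mod 1501)
3^256 ≡ 1472^2 = 2166784 ≡ 841 (mod 1501)
3^512 ≡ 841^2 = 707281 ≡ 310 (mod 1501)
3^1024 ≡ 310^2 = 96100 ≡ 36 (mod 1501)
1500 = 1024 + 256 + 128 + 64 + 16 + 8 + 4 in binary powers of 2.
So 3^1500 ≡ 36 · 841 · 1472 · 282 · 1043 · 557 · 81 ≡ 539 (mod 1501).
Since 539 ≠ 1, base 3 is a Fermat witness: 1501 is composite.

539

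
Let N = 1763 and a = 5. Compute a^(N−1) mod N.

5^1 ≡ 5 (mod 1763)
5^2 ≡ 5^2 = 25 ≡ 25 (mod 1763)
5^4 ≡ 25^2 = 625 ≡ 625 (mod 1763)
5^8 ≡ 625^2 = 390625 ≡ 1002 (mod 1763)
5^16 ≡ 1002^2 = 1004004 ≡ 857 (mod 1763)
5^32 ≡ 857^2 = 734449 ≡ 1041 (mod 1763)
5^64 ≡ 1041^2 = 1083681 ≡ 1199 (mod 1763)
5^128 ≡ 1199^2 = 1437601 ≡ 756 (mod 1763)
5^256 ≡ 756^2 = 571536 ≡ 324 (mod 1763)
5^512 ≡ 324^2 = 104976 ≡ 959 (mod 1763)
5^1024 ≡ 959^2 = 919681 ≡ 1158 (mod 1763)
1762 = 1024 + 512 + 128 + 64 + 32 + 2 in binary powers of 2.
So 5^1762 ≡ 1158 · 959 · 756 · 1199 · 1041 · 25 ≡ 1665 (mod 1763).
Since 1665 ≠ 1, base 5 is a Fermat witness: 1763 is composite.

1665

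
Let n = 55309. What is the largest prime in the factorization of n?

55309 = 19 · 2911
2911 = 41 · 71
71 is prime.
So 55309 = 19 · 41 · 71; the largest prime factor is 71.

71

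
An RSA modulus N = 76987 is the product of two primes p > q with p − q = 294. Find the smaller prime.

167

Since p = q + 294, we have 76987 = q(q + 294), so q² + 294q − 76987 = 0.
Discriminant: 294² + 4·76987 = 86436 + 307948 = 394384; √394384 = 628.
q = (−294 + 628)/2 = 167, and p = q + 294 = 461.
Check: 167 · 461 = 76987.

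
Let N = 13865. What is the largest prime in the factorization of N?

59

13865 = 5 · 2773
2773 = 47 · 59
59 is prime.
So 13865 = 5 · 47 · 59; the largest prime factor is 59.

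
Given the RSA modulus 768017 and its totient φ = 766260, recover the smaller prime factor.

φ(n) = (p−1)(q−1) = n − (p+q) + 1, so p + q = 768017 − 766260 + 1 = 1758.
p and q are the roots of t² − 1758t + 768017 = 0.
Discriminant: 1758² − 4·768017 = 3090564 − 3072068 = 18496; √18496 = 136.
q = (1758 − 136)/2 = 811, p = (1758 + 136)/2 = 947.
Check: 811 · 947 = 768017.

811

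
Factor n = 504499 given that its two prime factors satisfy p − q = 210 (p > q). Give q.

Since p = q + 210, we have 504499 = q(q + 210), so q² + 210q − 504499 = 0.
Discriminant: 210² + 4·504499 = 44100 + 2017996 = 2062096; √2062096 = 1436.
q = (−210 + 1436)/2 = 613, and p = q + 210 = 823.
Check: 613 · 823 = 504499.

613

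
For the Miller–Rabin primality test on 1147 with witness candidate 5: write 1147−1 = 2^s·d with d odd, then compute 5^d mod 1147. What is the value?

156

1147 − 1 = 1146 = 2^1 · 573, so d = 573.
5^1 ≡ 5 (mod 1147)
5^2 ≡ 5^2 = 25 ≡ 25 (mod 1147)
5^4 ≡ 25^2 = 625 ≡ 625 (mod 1147)
5^8 ≡ 625^2 = 390625 ≡ 645 (mod 1147)
5^16 ≡ 645^2 = 416025 ≡ 811 (mod 1147)
5^32 ≡ 811^2 = 657721 ≡ 490 (mod 1147)
5^64 ≡ 490^2 = 240100 ≡ 377 (mod 1147)
5^128 ≡ 377^2 = 142129 ≡ 1048 (mod 1147)
5^256 ≡ 1048^2 = 1098304 ≡ 625 (mod 1147)
5^512 ≡ 625^2 = 390625 ≡ 645 (mod 1147)
573 = 512 + 32 + 16 + 8 + 4 + 1 in binary powers of 2.
So 5^573 ≡ 645 · 490 · 811 · 645 · 625 · 5 ≡ 156 (mod 1147).
Squaring chain: 156; never reaches −1, so base 5 is a Miller–Rabin witness that 1147 is composite.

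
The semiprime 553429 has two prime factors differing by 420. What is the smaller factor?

563

Since p = q + 420, we have 553429 = q(q + 420), so q² + 420q − 553429 = 0.
Discriminant: 420² + 4·553429 = 176400 + 2213716 = 2390116; √2390116 = 1546.
q = (−420 + 1546)/2 = 563, and p = q + 420 = 983.
Check: 563 · 983 = 553429.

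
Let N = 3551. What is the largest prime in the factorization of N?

67

3551 = 53 · 67
67 is prime.
So 3551 = 53 · 67; the largest prime factor is 67.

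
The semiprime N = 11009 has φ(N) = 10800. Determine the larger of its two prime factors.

109

φ(n) = (p−1)(q−1) = n − (p+q) + 1, so p + q = 11009 − 10800 + 1 = 210.
p and q are the roots of t² − 210t + 11009 = 0.
Discriminant: 210² − 4·11009 = 44100 − 44036 = 64; √64 = 8.
q = (210 − 8)/2 = 101, p = (210 + 8)/2 = 109.
Check: 101 · 109 = 11009.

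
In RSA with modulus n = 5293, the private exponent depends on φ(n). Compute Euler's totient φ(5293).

Factor: 5293 = 67 · 79.
φ(5293) = (67−1) · (79−1) = 66 · 78 = 5148.

5148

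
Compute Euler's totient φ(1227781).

Factor: 1227781 = 47 · 151 · 173.
φ(1227781) = (47−1) · (151−1) · (173−1) = 46 · 150 · 172 = 1186800.

1186800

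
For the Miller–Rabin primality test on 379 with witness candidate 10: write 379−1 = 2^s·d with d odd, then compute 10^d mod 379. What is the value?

379 − 1 = 378 = 2^1 · 189, so d = 189.
10^1 ≡ 10 (mod 379)
10^2 ≡ 10^2 = 100 ≡ 100 (mod 379)
10^4 ≡ 100^2 = 10000 ≡ 146 (mod 379)
10^8 ≡ 146^2 = 21316 ≡ 92 (mod 379)
10^16 ≡ 92^2 = 8464 ≡ 126 (mod 379)
10^32 ≡ 126^2 = 15876 ≡ 337 (mod 379)
10^64 ≡ 337^2 = 113569 ≡ 248 (mod 379)
10^128 ≡ 248^2 = 61504 ≡ 106 (mod 379)
189 = 128 + 32 + 16 + 8 + 4 + 1 in binary powers of 2.
So 10^189 ≡ 106 · 337 · 126 · 92 · 146 · 10 ≡ 378 (mod 379).
Since 10^d ≡ 378 (mod 379), base 10 does not prove 379 composite.

378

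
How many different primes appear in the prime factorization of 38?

38 = 2 · 19
38 = 2 · 19, which has 2 distinct prime factors.

2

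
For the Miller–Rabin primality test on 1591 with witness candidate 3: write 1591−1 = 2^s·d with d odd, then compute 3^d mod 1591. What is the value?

1470

1591 − 1 = 1590 = 2^1 · 795, so d = 795.
3^1 ≡ 3 (mod 1591)
3^2 ≡ 3^2 = 9 ≡ 9 (mod 1591)
3^4 ≡ 9^2 = 81 ≡ 81 (mod 1591)
3^8 ≡ 81^2 = 6561 ≡ 197 (mod 1591)
3^16 ≡ 197^2 = 38809 ≡ 625 (mod 1591)
3^32 ≡ 625^2 = 390625 ≡ 830 (mod 1591)
3^64 ≡ 830^2 = 688900 ≡ 1588 (mod 1591)
3^128 ≡ 1588^2 = 2521744 ≡ 9 (mod 1591)
3^256 ≡ 9^2 = 81 ≡ 81 (mod 1591)
3^512 ≡ 81^2 = 6561 ≡ 197 (mod 1591)
795 = 512 + 256 + 16 + 8 + 2 + 1 in binary powers of 2.
So 3^795 ≡ 197 · 81 · 625 · 197 · 9 · 3 ≡ 1470 (mod 1591).
Squaring chain: 1470; never reaches −1, so base 3 is a Miller–Rabin witness that 1591 is composite.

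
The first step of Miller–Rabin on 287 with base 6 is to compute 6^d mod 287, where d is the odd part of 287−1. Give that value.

153

287 − 1 = 286 = 2^1 · 143, so d = 143.
6^1 ≡ 6 (mod 287)
6^2 ≡ 6^2 = 36 ≡ 36 (mod 287)
6^4 ≡ 36^2 = 1296 ≡ 148 (mod 287)
6^8 ≡ 148^2 = 21904 ≡ 92 (mod 287)
6^16 ≡ 92^2 = 8464 ≡ 141 (mod 287)
6^32 ≡ 141^2 = 19881 ≡ 78 (mod 287)
6^64 ≡ 78^2 = 6084 ≡ 57 (mod 287)
6^128 ≡ 57^2 = 3249 ≡ 92 (mod 287)
143 = 128 + 8 + 4 + 2 + 1 in binary powers of 2.
So 6^143 ≡ 92 · 92 · 148 · 36 · 6 ≡ 153 (mod 287).
Squaring chain: 153; never reaches −1, so base 6 is a Miller–Rabin witness that 287 is composite.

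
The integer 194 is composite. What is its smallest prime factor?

2

194 is even: 2 divides it.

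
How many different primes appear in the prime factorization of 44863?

44863 = 7 · 6409
6409 = 13 · 493
493 = 17 · 29
44863 = 7 · 13 · 17 · 29, which has 4 distinct prime factors.

4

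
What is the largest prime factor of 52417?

52417 = 23 · 2279
2279 = 43 · 53
53 is prime.
So 52417 = 23 · 43 · 53; the largest prime factor is 53.

53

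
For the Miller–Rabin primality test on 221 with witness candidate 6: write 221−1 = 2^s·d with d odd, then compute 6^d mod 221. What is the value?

150

221 − 1 = 220 = 2^2 · 55, so d = 55.
6^1 ≡ 6 (mod 221)
6^2 ≡ 6^2 = 36 ≡ 36 (mod 221)
6^4 ≡ 36^2 = 1296 ≡ 191 (mod 221)
6^8 ≡ 191^2 = 36481 ≡ 16 (mod 221)
6^16 ≡ 16^2 = 256 ≡ 35 (mod 221)
6^32 ≡ 35^2 = 1225 ≡ 120 (mod 221)
55 = 32 + 16 + 4 + 2 + 1 in binary powers of 2.
So 6^55 ≡ 120 · 35 · 191 · 36 · 6 ≡ 150 (mod 221).
Squaring chain: 150 → 179; never reaches −1, so base 6 is a Miller–Rabin witness that 221 is composite.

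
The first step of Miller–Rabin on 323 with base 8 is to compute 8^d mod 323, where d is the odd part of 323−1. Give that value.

323 − 1 = 322 = 2^1 · 161, so d = 161.
8^1 ≡ 8 (mod 323)
8^2 ≡ 8^2 = 64 ≡ 64 (mod 323)
8^4 ≡ 64^2 = 4096 ≡ 220 (mod 323)
8^8 ≡ 220^2 = 48400 ≡ 273 (mod 323)
8^16 ≡ 273^2 = 74529 ≡ 239 (mod 323)
8^32 ≡ 239^2 = 57121 ≡ 273 (mod 323)
8^64 ≡ 273^2 = 74529 ≡ 239 (mod 323)
8^128 ≡ 239^2 = 57121 ≡ 273 (mod 323)
161 = 128 + 32 + 1 in binary powers of 2.
So 8^161 ≡ 273 · 273 · 8 ≡ 297 (mod 323).
Squaring chain: 297; never reaches −1, so base 8 is a Miller–Rabin witness that 323 is composite.

297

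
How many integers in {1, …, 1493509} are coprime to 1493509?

1453056

Factor: 1493509 = 89 · 97 · 173.
φ(1493509) = (89−1) · (97−1) · (173−1) = 88 · 96 · 172 = 1453056.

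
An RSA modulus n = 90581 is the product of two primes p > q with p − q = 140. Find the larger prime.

Since p = q + 140, we have 90581 = q(q + 140), so q² + 140q − 90581 = 0.
Discriminant: 140² + 4·90581 = 19600 + 362324 = 381924; √381924 = 618.
q = (−140 + 618)/2 = 239, and p = q + 140 = 379.
Check: 239 · 379 = 90581.

379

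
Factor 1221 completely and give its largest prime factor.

37

1221 = 3 · 407
407 = 11 · 37
37 is prime.
So 1221 = 3 · 11 · 37; the largest prime factor is 37.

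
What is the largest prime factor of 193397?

89

193397 = 41 · 4717
4717 = 53 · 89
89 is prime.
So 193397 = 41 · 53 · 89; the largest prime factor is 89.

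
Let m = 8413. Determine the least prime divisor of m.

8413 is odd.
Digit sum 16, not divisible by 3.
Ends in 3: not divisible by 5.
7: 8413 = 7·1201 + 6
11: 8413 = 11·764 + 9
13: 8413 = 13·647 + 2
17: 8413 = 17·494 + 15
19: 8413 = 19·442 + 15
23: 8413 = 23·365 + 18
29: 8413 = 29·290 + 3
31: 8413 = 31·271 + 12
37: 8413 = 37·227 + 14
41: 8413 = 41·205 + 8
43: 8413 = 43·195 + 28
47: 8413 = 47·179

47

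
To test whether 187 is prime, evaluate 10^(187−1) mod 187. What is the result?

10^1 ≡ 10 (mod 187)
10^2 ≡ 10^2 = 100 ≡ 100 (mod 187)
10^4 ≡ 100^2 = 10000 ≡ 89 (mod 187)
10^8 ≡ 89^2 = 7921 ≡ 67 (mod 187)
10^16 ≡ 67^2 = 4489 ≡ 1 (mod 187)
10^32 ≡ 1^2 = 1 ≡ 1 (mod 187)
10^64 ≡ 1^2 = 1 ≡ 1 (mod 187)
10^128 ≡ 1^2 = 1 ≡ 1 (mod 187)
186 = 128 + 32 + 16 + 8 + 2 in binary powers of 2.
So 10^186 ≡ 1 · 1 · 1 · 67 · 100 ≡ 155 (mod 187).
Since 155 ≠ 1, base 10 is a Fermat witness: 187 is composite.

155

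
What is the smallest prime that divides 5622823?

5622823 is odd.
Digit sum 28, not divisible by 3.
Ends in 3: not divisible by 5.
7: 5622823 = 7·803260 + 3
11: 5622823 = 11·511165 + 8
13: 5622823 = 13·432524 + 11
17: 5622823 = 17·330754 + 5
19: 5622823 = 19·295938 + 1
23: 5622823 = 23·244470 + 13
29: 5622823 = 29·193890 + 13
31: 5622823 = 31·181381 + 12
37: 5622823 = 37·151968 + 7
41: 5622823 = 41·137142 + 1
43: 5622823 = 43·130763 + 14
47: 5622823 = 47·119634 + 25
53: 5622823 = 53·106091

53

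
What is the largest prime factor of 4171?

97

4171 = 43 · 97
97 is prime.
So 4171 = 43 · 97; the largest prime factor is 97.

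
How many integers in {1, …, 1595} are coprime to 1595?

1120

Factor: 1595 = 5 · 11 · 29.
φ(1595) = (5−1) · (11−1) · (29−1) = 4 · 10 · 28 = 1120.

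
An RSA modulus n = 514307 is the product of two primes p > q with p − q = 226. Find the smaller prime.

Since p = q + 226, we have 514307 = q(q + 226), so q² + 226q − 514307 = 0.
Discriminant: 226² + 4·514307 = 51076 + 2057228 = 2108304; √2108304 = 1452.
q = (−226 + 1452)/2 = 613, and p = q + 226 = 839.
Check: 613 · 839 = 514307.

613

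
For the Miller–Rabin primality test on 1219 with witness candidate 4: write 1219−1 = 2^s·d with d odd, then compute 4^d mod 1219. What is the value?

1219 − 1 = 1218 = 2^1 · 609, so d = 609.
4^1 ≡ 4 (mod 1219)
4^2 ≡ 4^2 = 16 ≡ 16 (mod 1219)
4^4 ≡ 16^2 = 256 ≡ 256 (mod 1219)
4^8 ≡ 256^2 = 65536 ≡ 929 (mod 1219)
4^16 ≡ 929^2 = 863041 ≡ 1208 (mod 1219)
4^32 ≡ 1208^2 = 1459264 ≡ 121 (mod 1219)
4^64 ≡ 121^2 = 14641 ≡ 13 (mod 1219)
4^128 ≡ 13^2 = 169 ≡ 169 (mod 1219)
4^256 ≡ 169^2 = 28561 ≡ 524 (mod 1219)
4^512 ≡ 524^2 = 274576 ≡ 301 (mod 1219)
609 = 512 + 64 + 32 + 1 in binary powers of 2.
So 4^609 ≡ 301 · 13 · 121 · 4 ≡ 785 (mod 1219).
Squaring chain: 785; never reaches −1, so base 4 is a Miller–Rabin witness that 1219 is composite.

785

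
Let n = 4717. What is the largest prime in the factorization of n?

89

4717 = 53 · 89
89 is prime.
So 4717 = 53 · 89; the largest prime factor is 89.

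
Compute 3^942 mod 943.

278

3^1 ≡ 3 (mod 943)
3^2 ≡ 3^2 = 9 ≡ 9 (mod 943)
3^4 ≡ 9^2 = 81 ≡ 81 (mod 943)
3^8 ≡ 81^2 = 6561 ≡ 903 (mod 943)
3^16 ≡ 903^2 = 815409 ≡ 657 (mod 943)
3^32 ≡ 657^2 = 431649 ≡ 698 (mod 943)
3^64 ≡ 698^2 = 487204 ≡ 616 (mod 943)
3^128 ≡ 616^2 = 379456 ≡ 370 (mod 943)
3^256 ≡ 370^2 = 136900 ≡ 165 (mod 943)
3^512 ≡ 165^2 = 27225 ≡ 821 (mod 943)
942 = 512 + 256 + 128 + 32 + 8 + 4 + 2 in binary powers of 2.
So 3^942 ≡ 821 · 165 · 370 · 698 · 903 · 81 · 9 ≡ 278 (mod 943).
Since 278 ≠ 1, base 3 is a Fermat witness: 943 is composite.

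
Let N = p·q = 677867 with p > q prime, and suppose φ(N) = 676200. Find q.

φ(n) = (p−1)(q−1) = n − (p+q) + 1, so p + q = 677867 − 676200 + 1 = 1668.
p and q are the roots of t² − 1668t + 677867 = 0.
Discriminant: 1668² − 4·677867 = 2782224 − 2711468 = 70756; √70756 = 266.
q = (1668 − 266)/2 = 701, p = (1668 + 266)/2 = 967.
Check: 701 · 967 = 677867.

701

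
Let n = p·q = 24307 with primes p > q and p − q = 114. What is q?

Since p = q + 114, we have 24307 = q(q + 114), so q² + 114q − 24307 = 0.
Discriminant: 114² + 4·24307 = 12996 + 97228 = 110224; √110224 = 332.
q = (−114 + 332)/2 = 109, and p = q + 114 = 223.
Check: 109 · 223 = 24307.

109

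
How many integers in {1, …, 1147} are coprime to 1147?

Factor: 1147 = 31 · 37.
φ(1147) = (31−1) · (37−1) = 30 · 36 = 1080.

1080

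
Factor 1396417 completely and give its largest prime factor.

1396417 = 11 · 126947
126947 = 37 · 3431
3431 = 47 · 73
73 is prime.
So 1396417 = 11 · 37 · 47 · 73; the largest prime factor is 73.

73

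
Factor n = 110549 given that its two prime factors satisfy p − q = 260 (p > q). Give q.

227

Since p = q + 260, we have 110549 = q(q + 260), so q² + 260q − 110549 = 0.
Discriminant: 260² + 4·110549 = 67600 + 442196 = 509796; √509796 = 714.
q = (−260 + 714)/2 = 227, and p = q + 260 = 487.
Check: 227 · 487 = 110549.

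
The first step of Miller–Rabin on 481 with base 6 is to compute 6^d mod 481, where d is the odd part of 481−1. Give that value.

481 − 1 = 480 = 2^5 · 15, so d = 15.
6^1 ≡ 6 (mod 481)
6^2 ≡ 6^2 = 36 ≡ 36 (mod 481)
6^4 ≡ 36^2 = 1296 ≡ 334 (mod 481)
6^8 ≡ 334^2 = 111556 ≡ 445 (mod 481)
15 = 8 + 4 + 2 + 1 in binary powers of 2.
So 6^15 ≡ 445 · 334 · 36 · 6 ≡ 216 (mod 481).
Squaring chain: 216 → 480 → 1 → 1 → 1; reaches −1, so base 6 does not prove 481 composite.

216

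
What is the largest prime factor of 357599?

59

357599 = 11 · 32509
32509 = 19 · 1711
1711 = 29 · 59
59 is prime.
So 357599 = 11 · 19 · 29 · 59; the largest prime factor is 59.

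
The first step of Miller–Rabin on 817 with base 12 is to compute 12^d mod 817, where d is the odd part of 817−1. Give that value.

817 − 1 = 816 = 2^4 · 51, so d = 51.
12^1 ≡ 12 (mod 817)
12^2 ≡ 12^2 = 144 ≡ 144 (mod 817)
12^4 ≡ 144^2 = 20736 ≡ 311 (mod 817)
12^8 ≡ 311^2 = 96721 ≡ 315 (mod 817)
12^16 ≡ 315^2 = 99225 ≡ 368 (mod 817)
12^32 ≡ 368^2 = 135424 ≡ 619 (mod 817)
51 = 32 + 16 + 2 + 1 in binary powers of 2.
So 12^51 ≡ 619 · 368 · 144 · 12 ≡ 512 (mod 817).
Squaring chain: 512 → 704 → 514 → 305; never reaches −1, so base 12 is a Miller–Rabin witness that 817 is composite.

512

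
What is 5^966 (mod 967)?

5^1 ≡ 5 (mod 967)
5^2 ≡ 5^2 = 25 ≡ 25 (mod 967)
5^4 ≡ 25^2 = 625 ≡ 625 (mod 967)
5^8 ≡ 625^2 = 390625 ≡ 924 (mod 967)
5^16 ≡ 924^2 = 853776 ≡ 882 (mod 967)
5^32 ≡ 882^2 = 777924 ≡ 456 (mod 967)
5^64 ≡ 456^2 = 207936 ≡ 31 (mod 967)
5^128 ≡ 31^2 = 961 ≡ 961 (mod 967)
5^256 ≡ 961^2 = 923521 ≡ 36 (mod 967)
5^512 ≡ 36^2 = 1296 ≡ 329 (mod 967)
966 = 512 + 256 + 128 + 64 + 4 + 2 in binary powers of 2.
So 5^966 ≡ 329 · 36 · 961 · 31 · 625 · 25 ≡ 1 (mod 967).
Since the result is 1, base 5 gives no evidence that 967 is composite.

1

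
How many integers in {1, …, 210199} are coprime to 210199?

188160

Factor: 210199 = 11 · 97 · 197.
φ(210199) = (11−1) · (97−1) · (197−1) = 10 · 96 · 196 = 188160.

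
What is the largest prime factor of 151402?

151402 = 2 · 75701
75701 = 17 · 4453
4453 = 61 · 73
73 is prime.
So 151402 = 2 · 17 · 61 · 73; the largest prime factor is 73.

73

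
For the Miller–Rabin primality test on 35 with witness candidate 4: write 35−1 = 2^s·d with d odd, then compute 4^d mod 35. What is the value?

35 − 1 = 34 = 2^1 · 17, so d = 17.
4^1 ≡ 4 (mod 35)
4^2 ≡ 4^2 = 16 ≡ 16 (mod 35)
4^4 ≡ 16^2 = 256 ≡ 11 (mod 35)
4^8 ≡ 11^2 = 121 ≡ 16 (mod 35)
4^16 ≡ 16^2 = 256 ≡ 11 (mod 35)
17 = 16 + 1 in binary powers of 2.
So 4^17 ≡ 11 · 4 ≡ 9 (mod 35).
Squaring chain: 9; never reaches −1, so base 4 is a Miller–Rabin witness that 35 is composite.

9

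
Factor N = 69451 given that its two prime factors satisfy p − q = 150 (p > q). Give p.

Since p = q + 150, we have 69451 = q(q + 150), so q² + 150q − 69451 = 0.
Discriminant: 150² + 4·69451 = 22500 + 277804 = 300304; √300304 = 548.
q = (−150 + 548)/2 = 199, and p = q + 150 = 349.
Check: 199 · 349 = 69451.

349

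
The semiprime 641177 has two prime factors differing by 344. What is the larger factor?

991

Since p = q + 344, we have 641177 = q(q + 344), so q² + 344q − 641177 = 0.
Discriminant: 344² + 4·641177 = 118336 + 2564708 = 2683044; √2683044 = 1638.
q = (−344 + 1638)/2 = 647, and p = q + 344 = 991.
Check: 647 · 991 = 641177.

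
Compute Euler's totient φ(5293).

Factor: 5293 = 67 · 79.
φ(5293) = (67−1) · (79−1) = 66 · 78 = 5148.

5148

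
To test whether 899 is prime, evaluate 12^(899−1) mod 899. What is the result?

231

12^1 ≡ 12 (mod 899)
12^2 ≡ 12^2 = 144 ≡ 144 (mod 899)
12^4 ≡ 144^2 = 20736 ≡ 59 (mod 899)
12^8 ≡ 59^2 = 3481 ≡ 784 (mod 899)
12^16 ≡ 784^2 = 614656 ≡ 639 (mod 899)
12^32 ≡ 639^2 = 408321 ≡ 175 (mod 899)
12^64 ≡ 175^2 = 30625 ≡ 59 (mod 899)
12^128 ≡ 59^2 = 3481 ≡ 784 (mod 899)
12^256 ≡ 784^2 = 614656 ≡ 639 (mod 899)
12^512 ≡ 639^2 = 408321 ≡ 175 (mod 899)
898 = 512 + 256 + 128 + 2 in binary powers of 2.
So 12^898 ≡ 175 · 639 · 784 · 144 ≡ 231 (mod 899).
Since 231 ≠ 1, base 12 is a Fermat witness: 899 is composite.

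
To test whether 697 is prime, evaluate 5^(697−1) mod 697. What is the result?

5^1 ≡ 5 (mod 697)
5^2 ≡ 5^2 = 25 ≡ 25 (mod 697)
5^4 ≡ 25^2 = 625 ≡ 625 (mod 697)
5^8 ≡ 625^2 = 390625 ≡ 305 (mod 697)
5^16 ≡ 305^2 = 93025 ≡ 324 (mod 697)
5^32 ≡ 324^2 = 104976 ≡ 426 (mod 697)
5^64 ≡ 426^2 = 181476 ≡ 256 (mod 697)
5^128 ≡ 256^2 = 65536 ≡ 18 (mod 697)
5^256 ≡ 18^2 = 324 ≡ 324 (mod 697)
5^512 ≡ 324^2 = 104976 ≡ 426 (mod 697)
696 = 512 + 128 + 32 + 16 + 8 in binary powers of 2.
So 5^696 ≡ 426 · 18 · 426 · 324 · 305 ≡ 611 (mod 697).
Since 611 ≠ 1, base 5 is a Fermat witness: 697 is composite.

611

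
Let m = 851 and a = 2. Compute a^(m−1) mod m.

2^1 ≡ 2 (mod 851)
2^2 ≡ 2^2 = 4 ≡ 4 (mod 851)
2^4 ≡ 4^2 = 16 ≡ 16 (mod 851)
2^8 ≡ 16^2 = 256 ≡ 256 (mod 851)
2^16 ≡ 256^2 = 65536 ≡ 9 (mod 851)
2^32 ≡ 9^2 = 81 ≡ 81 (mod 851)
2^64 ≡ 81^2 = 6561 ≡ 604 (mod 851)
2^128 ≡ 604^2 = 364816 ≡ 588 (mod 851)
2^256 ≡ 588^2 = 345744 ≡ 238 (mod 851)
2^512 ≡ 238^2 = 56644 ≡ 478 (mod 851)
850 = 512 + 256 + 64 + 16 + 2 in binary powers of 2.
So 2^850 ≡ 478 · 238 · 604 · 9 · 4 ≡ 169 (mod 851).
Since 169 ≠ 1, base 2 is a Fermat witness: 851 is composite.

169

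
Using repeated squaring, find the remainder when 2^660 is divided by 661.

2^1 ≡ 2 (mod 661)
2^2 ≡ 2^2 = 4 ≡ 4 (mod 661)
2^4 ≡ 4^2 = 16 ≡ 16 (mod 661)
2^8 ≡ 16^2 = 256 ≡ 256 (mod 661)
2^16 ≡ 256^2 = 65536 ≡ 97 (mod 661)
2^32 ≡ 97^2 = 9409 ≡ 155 (mod 661)
2^64 ≡ 155^2 = 24025 ≡ 229 (mod 661)
2^128 ≡ 229^2 = 52441 ≡ 222 (mod 661)
2^256 ≡ 222^2 = 49284 ≡ 370 (mod 661)
2^512 ≡ 370^2 = 136900 ≡ 73 (mod 661)
660 = 512 + 128 + 16 + 4 in binary powers of 2.
So 2^660 ≡ 73 · 222 · 97 · 16 ≡ 1 (mod 661).
Since the result is 1, base 2 gives no evidence that 661 is composite.

1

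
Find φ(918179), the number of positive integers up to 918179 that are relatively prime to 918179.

884520

Factor: 918179 = 43 · 131 · 163.
φ(918179) = (43−1) · (131−1) · (163−1) = 42 · 130 · 162 = 884520.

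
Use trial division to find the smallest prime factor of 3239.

3239 is odd.
Digit sum 17, not divisible by 3.
Ends in 9: not divisible by 5.
7: 3239 = 7·462 + 5
11: 3239 = 11·294 + 5
13: 3239 = 13·249 + 2
17: 3239 = 17·190 + 9
19: 3239 = 19·170 + 9
23: 3239 = 23·140 + 19
29: 3239 = 29·111 + 20
31: 3239 = 31·104 + 15
37: 3239 = 37·87 + 20
41: 3239 = 41·79

41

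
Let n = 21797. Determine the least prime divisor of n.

21797 is odd.
Digit sum 26, not divisible by 3.
Ends in 7: not divisible by 5.
7: 21797 = 7·3113 + 6
11: 21797 = 11·1981 + 6
13: 21797 = 13·1676 + 9
17: 21797 = 17·1282 + 3
19: 21797 = 19·1147 + 4
23: 21797 = 23·947 + 16
29: 21797 = 29·751 + 18
31: 21797 = 31·703 + 4
37: 21797 = 37·589 + 4
41: 21797 = 41·531 + 26
43: 21797 = 43·506 + 39
47: 21797 = 47·463 + 36
53: 21797 = 53·411 + 14
59: 21797 = 59·369 + 26
61: 21797 = 61·357 + 20
67: 21797 = 67·325 + 22
71: 21797 = 71·307

71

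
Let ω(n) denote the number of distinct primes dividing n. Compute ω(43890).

43890 = 2 · 21945
21945 = 3 · 7315
7315 = 5 · 1463
1463 = 7 · 209
209 = 11 · 19
43890 = 2 · 3 · 5 · 7 · 11 · 19, which has 6 distinct prime factors.

6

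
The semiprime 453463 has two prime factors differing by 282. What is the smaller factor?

547

Since p = q + 282, we have 453463 = q(q + 282), so q² + 282q − 453463 = 0.
Discriminant: 282² + 4·453463 = 79524 + 1813852 = 1893376; √1893376 = 1376.
q = (−282 + 1376)/2 = 547, and p = q + 282 = 829.
Check: 547 · 829 = 453463.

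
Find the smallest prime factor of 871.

13

871 is odd.
Digit sum 16, not divisible by 3.
Ends in 1: not divisible by 5.
7: 871 = 7·124 + 3
11: 871 = 11·79 + 2
13: 871 = 13·67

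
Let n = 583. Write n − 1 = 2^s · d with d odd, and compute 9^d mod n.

583 − 1 = 582 = 2^1 · 291, so d = 291.
9^1 ≡ 9 (mod 583)
9^2 ≡ 9^2 = 81 ≡ 81 (mod 583)
9^4 ≡ 81^2 = 6561 ≡ 148 (mod 583)
9^8 ≡ 148^2 = 21904 ≡ 333 (mod 583)
9^16 ≡ 333^2 = 110889 ≡ 119 (mod 583)
9^32 ≡ 119^2 = 14161 ≡ 169 (mod 583)
9^64 ≡ 169^2 = 28561 ≡ 577 (mod 583)
9^128 ≡ 577^2 = 332929 ≡ 36 (mod 583)
9^256 ≡ 36^2 = 1296 ≡ 130 (mod 583)
291 = 256 + 32 + 2 + 1 in binary powers of 2.
So 9^291 ≡ 130 · 169 · 81 · 9 ≡ 537 (mod 583).
Squaring chain: 537; never reaches −1, so base 9 is a Miller–Rabin witness that 583 is composite.

537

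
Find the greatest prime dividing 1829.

59

1829 = 31 · 59
59 is prime.
So 1829 = 31 · 59; the largest prime factor is 59.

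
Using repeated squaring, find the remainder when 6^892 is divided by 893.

291

6^1 ≡ 6 (mod 893)
6^2 ≡ 6^2 = 36 ≡ 36 (mod 893)
6^4 ≡ 36^2 = 1296 ≡ 403 (mod 893)
6^8 ≡ 403^2 = 162409 ≡ 776 (mod 893)
6^16 ≡ 776^2 = 602176 ≡ 294 (mod 893)
6^32 ≡ 294^2 = 86436 ≡ 708 (mod 893)
6^64 ≡ 708^2 = 501264 ≡ 291 (mod 893)
6^128 ≡ 291^2 = 84681 ≡ 739 (mod 893)
6^256 ≡ 739^2 = 546121 ≡ 498 (mod 893)
6^512 ≡ 498^2 = 248004 ≡ 643 (mod 893)
892 = 512 + 256 + 64 + 32 + 16 + 8 + 4 in binary powers of 2.
So 6^892 ≡ 643 · 498 · 291 · 708 · 294 · 776 · 403 ≡ 291 (mod 893).
Since 291 ≠ 1, base 6 is a Fermat witness: 893 is composite.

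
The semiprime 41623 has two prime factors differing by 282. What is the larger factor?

389

Since p = q + 282, we have 41623 = q(q + 282), so q² + 282q − 41623 = 0.
Discriminant: 282² + 4·41623 = 79524 + 166492 = 246016; √246016 = 496.
q = (−282 + 496)/2 = 107, and p = q + 282 = 389.
Check: 107 · 389 = 41623.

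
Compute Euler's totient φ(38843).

Factor: 38843 = 7 · 31 · 179.
φ(38843) = (7−1) · (31−1) · (179−1) = 6 · 30 · 178 = 32040.

32040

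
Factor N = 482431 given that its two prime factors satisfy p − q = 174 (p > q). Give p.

787

Since p = q + 174, we have 482431 = q(q + 174), so q² + 174q − 482431 = 0.
Discriminant: 174² + 4·482431 = 30276 + 1929724 = 1960000; √1960000 = 1400.
q = (−174 + 1400)/2 = 613, and p = q + 174 = 787.
Check: 613 · 787 = 482431.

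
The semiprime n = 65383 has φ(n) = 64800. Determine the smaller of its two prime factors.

151

φ(n) = (p−1)(q−1) = n − (p+q) + 1, so p + q = 65383 − 64800 + 1 = 584.
p and q are the roots of t² − 584t + 65383 = 0.
Discriminant: 584² − 4·65383 = 341056 − 261532 = 79524; √79524 = 282.
q = (584 − 282)/2 = 151, p = (584 + 282)/2 = 433.
Check: 151 · 433 = 65383.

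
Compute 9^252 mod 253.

9^1 ≡ 9 (mod 253)
9^2 ≡ 9^2 = 81 ≡ 81 (mod 253)
9^4 ≡ 81^2 = 6561 ≡ 236 (mod 253)
9^8 ≡ 236^2 = 55696 ≡ 36 (mod 253)
9^16 ≡ 36^2 = 1296 ≡ 31 (mod 253)
9^32 ≡ 31^2 = 961 ≡ 202 (mod 253)
9^64 ≡ 202^2 = 40804 ≡ 71 (mod 253)
9^128 ≡ 71^2 = 5041 ≡ 234 (mod 253)
252 = 128 + 64 + 32 + 16 + 8 + 4 in binary powers of 2.
So 9^252 ≡ 234 · 71 · 202 · 31 · 36 · 236 ≡ 202 (mod 253).
Since 202 ≠ 1, base 9 is a Fermat witness: 253 is composite.

202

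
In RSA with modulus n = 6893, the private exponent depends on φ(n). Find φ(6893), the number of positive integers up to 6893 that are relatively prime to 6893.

6720

Factor: 6893 = 61 · 113.
φ(6893) = (61−1) · (113−1) = 60 · 112 = 6720.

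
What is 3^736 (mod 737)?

3^1 ≡ 3 (mod 737)
3^2 ≡ 3^2 = 9 ≡ 9 (mod 737)
3^4 ≡ 9^2 = 81 ≡ 81 (mod 737)
3^8 ≡ 81^2 = 6561 ≡ 665 (mod 737)
3^16 ≡ 665^2 = 442225 ≡ 25 (mod 737)
3^32 ≡ 25^2 = 625 ≡ 625 (mod 737)
3^64 ≡ 625^2 = 390625 ≡ 15 (mod 737)
3^128 ≡ 15^2 = 225 ≡ 225 (mod 737)
3^256 ≡ 225^2 = 50625 ≡ 509 (mod 737)
3^512 ≡ 509^2 = 259081 ≡ 394 (mod 737)
736 = 512 + 128 + 64 + 32 in binary powers of 2.
So 3^736 ≡ 394 · 225 · 15 · 625 ≡ 223 (mod 737).
Since 223 ≠ 1, base 3 is a Fermat witness: 737 is composite.

223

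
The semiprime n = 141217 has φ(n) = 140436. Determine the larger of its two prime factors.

499

φ(n) = (p−1)(q−1) = n − (p+q) + 1, so p + q = 141217 − 140436 + 1 = 782.
p and q are the roots of t² − 782t + 141217 = 0.
Discriminant: 782² − 4·141217 = 611524 − 564868 = 46656; √46656 = 216.
q = (782 − 216)/2 = 283, p = (782 + 216)/2 = 499.
Check: 283 · 499 = 141217.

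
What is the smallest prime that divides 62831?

83

62831 is odd.
Digit sum 20, not divisible by 3.
Ends in 1: not divisible by 5.
7: 62831 = 7·8975 + 6
11: 62831 = 11·5711 + 10
13: 62831 = 13·4833 + 2
17: 62831 = 17·3695 + 16
19: 62831 = 19·3306 + 17
23: 62831 = 23·2731 + 18
29: 62831 = 29·2166 + 17
31: 62831 = 31·2026 + 25
37: 62831 = 37·1698 + 5
41: 62831 = 41·1532 + 19
43: 62831 = 43·1461 + 8
47: 62831 = 47·1336 + 39
53: 62831 = 53·1185 + 26
59: 62831 = 59·1064 + 55
61: 62831 = 61·1030 + 1
67: 62831 = 67·937 + 52
71: 62831 = 71·884 + 67
73: 62831 = 73·860 + 51
79: 62831 = 79·795 + 26
83: 62831 = 83·757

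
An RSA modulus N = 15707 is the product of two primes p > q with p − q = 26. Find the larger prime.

139

Since p = q + 26, we have 15707 = q(q + 26), so q² + 26q − 15707 = 0.
Discriminant: 26² + 4·15707 = 676 + 62828 = 63504; √63504 = 252.
q = (−26 + 252)/2 = 113, and p = q + 26 = 139.
Check: 113 · 139 = 15707.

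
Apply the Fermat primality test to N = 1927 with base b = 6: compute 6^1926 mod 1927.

777

6^1 ≡ 6 (mod 1927)
6^2 ≡ 6^2 = 36 ≡ 36 (mod 1927)
6^4 ≡ 36^2 = 1296 ≡ 1296 (mod 1927)
6^8 ≡ 1296^2 = 1679616 ≡ 1199 (mod 1927)
6^16 ≡ 1199^2 = 1437601 ≡ 59 (mod 1927)
6^32 ≡ 59^2 = 3481 ≡ 1554 (mod 1927)
6^64 ≡ 1554^2 = 2414916 ≡ 385 (mod 1927)
6^128 ≡ 385^2 = 148225 ≡ 1773 (mod 1927)
6^256 ≡ 1773^2 = 3143529 ≡ 592 (mod 1927)
6^512 ≡ 592^2 = 350464 ≡ 1677 (mod 1927)
6^1024 ≡ 1677^2 = 2812329 ≡ 836 (mod 1927)
1926 = 1024 + 512 + 256 + 128 + 4 + 2 in binary powers of 2.
So 6^1926 ≡ 836 · 1677 · 592 · 1773 · 1296 · 36 ≡ 777 (mod 1927).
Since 777 ≠ 1, base 6 is a Fermat witness: 1927 is composite.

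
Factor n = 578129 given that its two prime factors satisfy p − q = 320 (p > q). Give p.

937

Since p = q + 320, we have 578129 = q(q + 320), so q² + 320q − 578129 = 0.
Discriminant: 320² + 4·578129 = 102400 + 2312516 = 2414916; √2414916 = 1554.
q = (−320 + 1554)/2 = 617, and p = q + 320 = 937.
Check: 617 · 937 = 578129.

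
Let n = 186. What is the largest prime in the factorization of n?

186 = 2 · 93
93 = 3 · 31
31 is prime.
So 186 = 2 · 3 · 31; the largest prime factor is 31.

31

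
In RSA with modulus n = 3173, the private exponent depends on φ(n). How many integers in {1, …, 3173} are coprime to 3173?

2988

Factor: 3173 = 19 · 167.
φ(3173) = (19−1) · (167−1) = 18 · 166 = 2988.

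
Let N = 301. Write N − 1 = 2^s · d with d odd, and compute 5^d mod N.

174

301 − 1 = 300 = 2^2 · 75, so d = 75.
5^1 ≡ 5 (mod 301)
5^2 ≡ 5^2 = 25 ≡ 25 (mod 301)
5^4 ≡ 25^2 = 625 ≡ 23 (mod 301)
5^8 ≡ 23^2 = 529 ≡ 228 (mod 301)
5^16 ≡ 228^2 = 51984 ≡ 212 (mod 301)
5^32 ≡ 212^2 = 44944 ≡ 95 (mod 301)
5^64 ≡ 95^2 = 9025 ≡ 296 (mod 301)
75 = 64 + 8 + 2 + 1 in binary powers of 2.
So 5^75 ≡ 296 · 228 · 25 · 5 ≡ 174 (mod 301).
Squaring chain: 174 → 176; never reaches −1, so base 5 is a Miller–Rabin witness that 301 is composite.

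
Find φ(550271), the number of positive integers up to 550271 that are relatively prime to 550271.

Factor: 550271 = 43 · 67 · 191.
φ(550271) = (43−1) · (67−1) · (191−1) = 42 · 66 · 190 = 526680.

526680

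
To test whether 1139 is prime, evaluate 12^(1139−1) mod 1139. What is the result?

892

12^1 ≡ 12 (mod 1139)
12^2 ≡ 12^2 = 144 ≡ 144 (mod 1139)
12^4 ≡ 144^2 = 20736 ≡ 234 (mod 1139)
12^8 ≡ 234^2 = 54756 ≡ 84 (mod 1139)
12^16 ≡ 84^2 = 7056 ≡ 222 (mod 1139)
12^32 ≡ 222^2 = 49284 ≡ 307 (mod 1139)
12^64 ≡ 307^2 = 94249 ≡ 851 (mod 1139)
12^128 ≡ 851^2 = 724201 ≡ 936 (mod 1139)
12^256 ≡ 936^2 = 876096 ≡ 205 (mod 1139)
12^512 ≡ 205^2 = 42025 ≡ 1021 (mod 1139)
12^1024 ≡ 1021^2 = 1042441 ≡ 256 (mod 1139)
1138 = 1024 + 64 + 32 + 16 + 2 in binary powers of 2.
So 12^1138 ≡ 256 · 851 · 307 · 222 · 144 ≡ 892 (mod 1139).
Since 892 ≠ 1, base 12 is a Fermat witness: 1139 is composite.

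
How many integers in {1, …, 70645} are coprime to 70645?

Factor: 70645 = 5 · 71 · 199.
φ(70645) = (5−1) · (71−1) · (199−1) = 4 · 70 · 198 = 55440.

55440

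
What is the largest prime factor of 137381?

137381 = 37 · 3713
3713 = 47 · 79
79 is prime.
So 137381 = 37 · 47 · 79; the largest prime factor is 79.

79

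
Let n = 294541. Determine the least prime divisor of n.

13

294541 is odd.
Digit sum 25, not divisible by 3.
Ends in 1: not divisible by 5.
7: 294541 = 7·42077 + 2
11: 294541 = 11·26776 + 5
13: 294541 = 13·22657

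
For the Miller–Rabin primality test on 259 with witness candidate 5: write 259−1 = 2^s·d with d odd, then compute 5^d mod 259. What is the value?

259 − 1 = 258 = 2^1 · 129, so d = 129.
5^1 ≡ 5 (mod 259)
5^2 ≡ 5^2 = 25 ≡ 25 (mod 259)
5^4 ≡ 25^2 = 625 ≡ 107 (mod 259)
5^8 ≡ 107^2 = 11449 ≡ 53 (mod 259)
5^16 ≡ 53^2 = 2809 ≡ 219 (mod 259)
5^32 ≡ 219^2 = 47961 ≡ 46 (mod 259)
5^64 ≡ 46^2 = 2116 ≡ 44 (mod 259)
5^128 ≡ 44^2 = 1936 ≡ 123 (mod 259)
129 = 128 + 1 in binary powers of 2.
So 5^129 ≡ 123 · 5 ≡ 97 (mod 259).
Squaring chain: 97; never reaches −1, so base 5 is a Miller–Rabin witness that 259 is composite.

97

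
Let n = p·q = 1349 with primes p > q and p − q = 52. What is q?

19

Since p = q + 52, we have 1349 = q(q + 52), so q² + 52q − 1349 = 0.
Discriminant: 52² + 4·1349 = 2704 + 5396 = 8100; √8100 = 90.
q = (−52 + 90)/2 = 19, and p = q + 52 = 71.
Check: 19 · 71 = 1349.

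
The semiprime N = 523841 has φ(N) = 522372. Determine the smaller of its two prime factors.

φ(n) = (p−1)(q−1) = n − (p+q) + 1, so p + q = 523841 − 522372 + 1 = 1470.
p and q are the roots of t² − 1470t + 523841 = 0.
Discriminant: 1470² − 4·523841 = 2160900 − 2095364 = 65536; √65536 = 256.
q = (1470 − 256)/2 = 607, p = (1470 + 256)/2 = 863.
Check: 607 · 863 = 523841.

607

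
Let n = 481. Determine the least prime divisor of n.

481 is odd.
Digit sum 13, not divisible by 3.
Ends in 1: not divisible by 5.
7: 481 = 7·68 + 5
11: 481 = 11·43 + 8
13: 481 = 13·37

13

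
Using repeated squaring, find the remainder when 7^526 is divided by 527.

348

7^1 ≡ 7 (mod 527)
7^2 ≡ 7^2 = 49 ≡ 49 (mod 527)
7^4 ≡ 49^2 = 2401 ≡ 293 (mod 527)
7^8 ≡ 293^2 = 85849 ≡ 475 (mod 527)
7^16 ≡ 475^2 = 225625 ≡ 69 (mod 527)
7^32 ≡ 69^2 = 4761 ≡ 18 (mod 527)
7^64 ≡ 18^2 = 324 ≡ 324 (mod 527)
7^128 ≡ 324^2 = 104976 ≡ 103 (mod 527)
7^256 ≡ 103^2 = 10609 ≡ 69 (mod 527)
7^512 ≡ 69^2 = 4761 ≡ 18 (mod 527)
526 = 512 + 8 + 4 + 2 in binary powers of 2.
So 7^526 ≡ 18 · 475 · 293 · 49 ≡ 348 (mod 527).
Since 348 ≠ 1, base 7 is a Fermat witness: 527 is composite.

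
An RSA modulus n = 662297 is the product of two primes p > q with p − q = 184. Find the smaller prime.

727

Since p = q + 184, we have 662297 = q(q + 184), so q² + 184q − 662297 = 0.
Discriminant: 184² + 4·662297 = 33856 + 2649188 = 2683044; √2683044 = 1638.
q = (−184 + 1638)/2 = 727, and p = q + 184 = 911.
Check: 727 · 911 = 662297.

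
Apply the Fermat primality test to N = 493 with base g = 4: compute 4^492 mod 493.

103

4^1 ≡ 4 (mod 493)
4^2 ≡ 4^2 = 16 ≡ 16 (mod 493)
4^4 ≡ 16^2 = 256 ≡ 256 (mod 493)
4^8 ≡ 256^2 = 65536 ≡ 460 (mod 493)
4^16 ≡ 460^2 = 211600 ≡ 103 (mod 493)
4^32 ≡ 103^2 = 10609 ≡ 256 (mod 493)
4^64 ≡ 256^2 = 65536 ≡ 460 (mod 493)
4^128 ≡ 460^2 = 211600 ≡ 103 (mod 493)
4^256 ≡ 103^2 = 10609 ≡ 256 (mod 493)
492 = 256 + 128 + 64 + 32 + 8 + 4 in binary powers of 2.
So 4^492 ≡ 256 · 103 · 460 · 256 · 460 · 256 ≡ 103 (mod 493).
Since 103 ≠ 1, base 4 is a Fermat witness: 493 is composite.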